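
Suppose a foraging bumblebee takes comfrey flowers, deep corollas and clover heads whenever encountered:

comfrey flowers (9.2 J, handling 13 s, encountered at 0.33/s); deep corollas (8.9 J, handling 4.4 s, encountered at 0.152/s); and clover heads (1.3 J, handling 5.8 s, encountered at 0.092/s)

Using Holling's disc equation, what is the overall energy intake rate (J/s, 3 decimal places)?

0.694 J/s

R = (0.33×9.2 + 0.152×8.9 + 0.092×1.3) / (1 + 0.33×13 + 0.152×4.4 + 0.092×5.8) = 4.508/6.492 = 0.6944 J/s.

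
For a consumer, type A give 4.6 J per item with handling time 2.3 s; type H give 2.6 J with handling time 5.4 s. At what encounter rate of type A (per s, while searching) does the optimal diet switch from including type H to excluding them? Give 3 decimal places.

At the threshold, the rate on type A alone equals the profitability of type H: λ·4.6/(1 + λ·2.3) = 2.6/5.4 = 0.4815.
Rearranging, λ(4.6 − 0.4815×2.3) = 0.4815, so λ = 0.4815/3.493 = 0.1379 per s.

0.138 per s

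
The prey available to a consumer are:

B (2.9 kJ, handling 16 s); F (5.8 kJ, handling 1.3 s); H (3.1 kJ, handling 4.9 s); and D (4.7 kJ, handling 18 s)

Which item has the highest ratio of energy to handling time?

Profitability E/h (kJ/s): B = 2.9/16 = 0.181, F = 5.8/1.3 = 4.46, H = 3.1/4.9 = 0.633, D = 4.7/18 = 0.261.
Ranked: F > H > D > B.

F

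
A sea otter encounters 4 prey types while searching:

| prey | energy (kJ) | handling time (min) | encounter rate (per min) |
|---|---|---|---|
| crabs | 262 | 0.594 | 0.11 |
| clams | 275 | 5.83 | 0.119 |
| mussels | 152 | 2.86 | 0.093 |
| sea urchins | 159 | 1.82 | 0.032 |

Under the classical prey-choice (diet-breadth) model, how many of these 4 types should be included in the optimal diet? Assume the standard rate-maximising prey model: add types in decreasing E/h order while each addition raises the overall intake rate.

E/h in descending order: crabs 441, sea urchins 87.4, mussels 53.1, clams 47.2 kJ/min. The optimal diet is the largest prefix of this list for which every included type satisfies E_i/h_i > R on the types above it.
Rate on top 1: 27.05. sea urchins: 87.4 > 27.05 → include.
Rate on top 2: 30.18. mussels: 53.1 > 30.18 → include.
Rate on top 3: 34.57. clams: 47.2 > 34.57 → include.
Optimal diet: crabs, sea urchins, mussels, clams — 4 of 4 types.

4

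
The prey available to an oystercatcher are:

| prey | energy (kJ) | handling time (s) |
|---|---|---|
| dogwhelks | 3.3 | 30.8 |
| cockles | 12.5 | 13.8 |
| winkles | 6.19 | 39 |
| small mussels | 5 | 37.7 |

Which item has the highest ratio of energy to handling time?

Profitability E/h (kJ/s): dogwhelks = 3.3/30.8 = 0.107, cockles = 12.5/13.8 = 0.906, winkles = 6.19/39 = 0.159, small mussels = 5/37.7 = 0.133.
Ranked: cockles > winkles > small mussels > dogwhelks.

cockles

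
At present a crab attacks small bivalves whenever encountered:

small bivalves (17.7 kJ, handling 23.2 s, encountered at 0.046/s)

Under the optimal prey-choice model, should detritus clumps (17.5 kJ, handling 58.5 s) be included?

No

Current rate: (0.046×17.7)/(1 + 0.046×23.2) = 0.3939 kJ/s.
Profitability of detritus clumps: 17.5/58.5 = 0.2991 kJ/s.
0.2991 < 0.3939, so adding detritus clumps would lower the average — exclude it.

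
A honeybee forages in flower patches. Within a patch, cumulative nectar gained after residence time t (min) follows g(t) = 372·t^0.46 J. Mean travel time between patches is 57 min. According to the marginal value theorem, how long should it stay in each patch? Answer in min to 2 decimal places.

48.56 min

By the marginal value theorem, leave when the instantaneous gain rate g'(t) equals the habitat-wide average g(t)/(T + t).
g'(t) = 0.46·372·t^-0.54. Setting 0.46·372·t^-0.54 = 372·t^0.46/(57+t) gives 0.46(57+t) = t, so 0.54·t = 0.46×57.
t* = 0.46×57/0.54 = 48.56 min.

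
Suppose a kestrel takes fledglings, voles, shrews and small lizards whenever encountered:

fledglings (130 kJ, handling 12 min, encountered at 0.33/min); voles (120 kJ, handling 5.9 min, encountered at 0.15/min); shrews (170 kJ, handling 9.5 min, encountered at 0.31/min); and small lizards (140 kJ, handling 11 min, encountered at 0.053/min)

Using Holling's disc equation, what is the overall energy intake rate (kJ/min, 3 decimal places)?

Energy encountered per unit search time: 0.33×130 + 0.15×120 + 0.31×170 + 0.053×140 = 121 kJ/min.
Handling time per unit search time: 0.33×12 + 0.15×5.9 + 0.31×9.5 + 0.053×11 = 8.373.
Rate = 121/(1 + 8.373) = 12.91 kJ/min.

12.912 kJ/min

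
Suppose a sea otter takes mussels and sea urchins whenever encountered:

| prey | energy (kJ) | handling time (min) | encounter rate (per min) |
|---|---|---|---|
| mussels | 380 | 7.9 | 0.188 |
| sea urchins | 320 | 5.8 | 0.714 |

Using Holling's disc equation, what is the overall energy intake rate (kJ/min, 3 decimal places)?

R = Σλ_iE_i / (1 + Σλ_ih_i)
Numerator: 0.188×380 + 0.714×320 = 299.9
Denominator: 1 + 0.188×7.9 + 0.714×5.8 = 6.626
R = 299.9/6.626 = 45.26 kJ/min

45.261 kJ/min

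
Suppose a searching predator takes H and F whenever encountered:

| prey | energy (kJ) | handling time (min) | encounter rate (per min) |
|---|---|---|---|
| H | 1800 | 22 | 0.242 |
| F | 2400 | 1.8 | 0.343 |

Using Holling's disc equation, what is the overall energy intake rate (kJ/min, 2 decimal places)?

181.35 kJ/min

R = Σλ_iE_i / (1 + Σλ_ih_i)
Numerator: 0.242×1800 + 0.343×2400 = 1259
Denominator: 1 + 0.242×22 + 0.343×1.8 = 6.941
R = 1259/6.941 = 181.3 kJ/min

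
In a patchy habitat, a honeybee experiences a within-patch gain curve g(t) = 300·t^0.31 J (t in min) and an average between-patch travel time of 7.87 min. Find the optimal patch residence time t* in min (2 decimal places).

3.54 min

By the marginal value theorem, leave when the instantaneous gain rate g'(t) equals the habitat-wide average g(t)/(T + t).
g'(t) = 0.31·300·t^-0.69. Setting 0.31·300·t^-0.69 = 300·t^0.31/(7.87+t) gives 0.31(7.87+t) = t, so 0.69·t = 0.31×7.87.
t* = 0.31×7.87/0.69 = 3.536 min.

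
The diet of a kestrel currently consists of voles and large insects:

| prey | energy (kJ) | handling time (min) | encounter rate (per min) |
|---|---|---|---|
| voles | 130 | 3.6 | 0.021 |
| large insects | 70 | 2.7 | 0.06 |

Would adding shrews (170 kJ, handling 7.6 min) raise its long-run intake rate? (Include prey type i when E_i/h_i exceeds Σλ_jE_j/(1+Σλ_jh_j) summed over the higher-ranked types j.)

On voles and large insects alone, R = ΣλE/(1+Σλh) = 6.93/1.238 = 5.6 kJ/min.
Profitability of shrews: 170/7.6 = 22.37 kJ/min.
22.37 > 5.6, so adding shrews raises the average — include it.

Yes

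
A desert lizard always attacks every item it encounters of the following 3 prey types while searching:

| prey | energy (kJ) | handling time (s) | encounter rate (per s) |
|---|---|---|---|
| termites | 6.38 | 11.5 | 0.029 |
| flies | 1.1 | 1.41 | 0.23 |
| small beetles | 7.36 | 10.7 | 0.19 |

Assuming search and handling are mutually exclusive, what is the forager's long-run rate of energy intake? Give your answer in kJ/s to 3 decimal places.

0.498 kJ/s

Energy encountered per unit search time: 0.029×6.38 + 0.23×1.1 + 0.19×7.36 = 1.836 kJ/s.
Handling time per unit search time: 0.029×11.5 + 0.23×1.41 + 0.19×10.7 = 2.691.
Rate = 1.836/(1 + 2.691) = 0.4976 kJ/s.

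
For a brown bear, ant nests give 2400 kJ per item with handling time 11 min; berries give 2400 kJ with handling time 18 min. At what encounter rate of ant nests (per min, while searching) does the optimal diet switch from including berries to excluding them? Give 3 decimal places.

0.143 per min

At the threshold, the rate on ant nests alone equals the profitability of berries: λ·2400/(1 + λ·11) = 2400/18 = 133.3.
Rearranging, λ(2400 − 133.3×11) = 133.3, so λ = 133.3/933.3 = 0.1429 per min.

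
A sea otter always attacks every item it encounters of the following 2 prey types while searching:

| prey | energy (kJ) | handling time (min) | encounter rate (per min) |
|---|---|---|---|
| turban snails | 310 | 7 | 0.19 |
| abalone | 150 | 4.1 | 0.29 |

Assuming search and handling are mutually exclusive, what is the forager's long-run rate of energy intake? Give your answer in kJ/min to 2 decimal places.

R = (0.19×310 + 0.29×150) / (1 + 0.19×7 + 0.29×4.1) = 102.4/3.519 = 29.1 kJ/min.

29.10 kJ/min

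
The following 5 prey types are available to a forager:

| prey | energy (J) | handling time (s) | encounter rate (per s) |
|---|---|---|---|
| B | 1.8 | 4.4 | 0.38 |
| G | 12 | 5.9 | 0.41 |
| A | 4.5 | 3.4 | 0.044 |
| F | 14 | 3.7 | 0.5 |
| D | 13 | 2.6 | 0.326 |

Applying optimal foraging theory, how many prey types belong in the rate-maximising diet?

Rank by E/h (J/s): D 5, F 3.78, G 2.03, A 1.32, B 0.409. Include each in turn until the next type's E/h falls below the running intake rate.
Rate on top 1: 2.294. F: 3.78 > 2.294 → include.
Rate on top 2: 3.039. G: 2.03 < 3.039 → exclude; stop.
Optimal diet: D, F — 2 of 5 types.

2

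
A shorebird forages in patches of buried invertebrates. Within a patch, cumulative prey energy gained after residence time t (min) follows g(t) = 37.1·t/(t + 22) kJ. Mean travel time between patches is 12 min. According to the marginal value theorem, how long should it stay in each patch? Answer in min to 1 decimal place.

Optimal t* satisfies g'(t*) = g(t*)/(T + t*).
g'(t) = 37.1·22/(t + 22)². Setting 37.1·22/(t+22)² = 37.1t/[(t+22)(12+t)] gives 22(12+t) = t(t+22), so t² = 22×12 = 264.
t* = √264 = 16.25 min.

16.2 min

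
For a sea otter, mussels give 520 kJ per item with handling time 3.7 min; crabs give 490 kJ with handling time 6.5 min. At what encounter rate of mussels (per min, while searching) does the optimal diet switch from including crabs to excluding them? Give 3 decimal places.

0.313 per min

The zero-one rule: include crabs iff E₂/h₂ > λE₁/(1+λh₁). Equality gives the switch point.
λE₁h₂ = E₂ + λE₂h₁ ⇒ λ = E₂/(E₁h₂ − E₂h₁) = 490/(3380 − 1813) = 0.3127 per min.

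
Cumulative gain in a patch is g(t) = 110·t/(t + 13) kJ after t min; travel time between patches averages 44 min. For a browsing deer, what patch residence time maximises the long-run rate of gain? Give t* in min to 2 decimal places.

Maximise g(t)/(T+t): set derivative to zero → g'(t)(T+t) = g(t).
g'(t) = 110·13/(t + 13)². Setting 110·13/(t+13)² = 110t/[(t+13)(44+t)] gives 13(44+t) = t(t+13), so t² = 13×44 = 572.
t* = √572 = 23.92 min.

23.92 min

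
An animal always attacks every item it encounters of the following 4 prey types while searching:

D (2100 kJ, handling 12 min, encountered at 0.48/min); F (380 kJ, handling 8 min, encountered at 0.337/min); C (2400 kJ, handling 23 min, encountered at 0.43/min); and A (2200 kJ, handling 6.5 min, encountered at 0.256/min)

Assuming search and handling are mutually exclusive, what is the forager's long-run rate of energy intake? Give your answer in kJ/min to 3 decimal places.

R = (0.48×2100 + 0.337×380 + 0.43×2400 + 0.256×2200) / (1 + 0.48×12 + 0.337×8 + 0.43×23 + 0.256×6.5) = 2731/21.01 = 130 kJ/min.

129.998 kJ/min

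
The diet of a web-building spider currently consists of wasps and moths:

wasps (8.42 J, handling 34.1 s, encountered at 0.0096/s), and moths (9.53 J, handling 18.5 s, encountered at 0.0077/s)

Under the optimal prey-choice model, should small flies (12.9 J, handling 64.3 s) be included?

Yes

Current rate: (0.0096×8.42 + 0.0077×9.53)/(1 + 0.0096×34.1 + 0.0077×18.5) = 0.1049 J/s.
small flies: E/h = 12.9/64.3 = 0.2006 J/s.
0.2006 > 0.1049, so adding small flies raises the average — include it.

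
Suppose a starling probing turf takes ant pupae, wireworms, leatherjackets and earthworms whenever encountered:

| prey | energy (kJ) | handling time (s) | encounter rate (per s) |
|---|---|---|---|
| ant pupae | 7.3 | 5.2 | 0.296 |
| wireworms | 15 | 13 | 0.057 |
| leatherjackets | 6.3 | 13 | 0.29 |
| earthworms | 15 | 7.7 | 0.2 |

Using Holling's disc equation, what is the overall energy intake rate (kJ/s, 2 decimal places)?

R = (0.296×7.3 + 0.057×15 + 0.29×6.3 + 0.2×15) / (1 + 0.296×5.2 + 0.057×13 + 0.29×13 + 0.2×7.7) = 7.843/8.59 = 0.913 kJ/s.

0.91 kJ/s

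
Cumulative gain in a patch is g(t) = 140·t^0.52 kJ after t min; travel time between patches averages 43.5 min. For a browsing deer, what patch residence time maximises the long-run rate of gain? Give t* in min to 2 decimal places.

Optimal t* satisfies g'(t*) = g(t*)/(T + t*).
g'(t) = 0.52·140·t^-0.48. Setting 0.52·140·t^-0.48 = 140·t^0.52/(43.5+t) gives 0.52(43.5+t) = t, so 0.48·t = 0.52×43.5.
t* = 0.52×43.5/0.48 = 47.13 min.

47.13 min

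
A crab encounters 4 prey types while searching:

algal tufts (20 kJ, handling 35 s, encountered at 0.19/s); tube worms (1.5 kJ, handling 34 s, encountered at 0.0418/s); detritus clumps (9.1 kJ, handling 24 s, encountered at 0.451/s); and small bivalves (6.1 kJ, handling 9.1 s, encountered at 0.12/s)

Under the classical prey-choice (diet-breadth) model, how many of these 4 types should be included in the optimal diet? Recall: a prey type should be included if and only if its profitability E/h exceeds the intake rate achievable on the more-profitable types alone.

2

Profitabilities (E/h, kJ/s): small bivalves 0.67, algal tufts 0.571, detritus clumps 0.379, tube worms 0.0441. Add prey in this order while the next type's profitability exceeds the intake rate on those already taken.
Rate on top 1: 0.3499. algal tufts: 0.571 > 0.3499 → include.
Rate on top 2: 0.5184. detritus clumps: 0.379 < 0.5184 → exclude; stop.
Optimal diet: small bivalves, algal tufts — 2 of 4 types.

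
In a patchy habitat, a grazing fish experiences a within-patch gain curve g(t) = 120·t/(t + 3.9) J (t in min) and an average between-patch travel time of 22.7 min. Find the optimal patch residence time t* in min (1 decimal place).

9.4 min

By the marginal value theorem, leave when the instantaneous gain rate g'(t) equals the habitat-wide average g(t)/(T + t).
g'(t) = 120·3.9/(t + 3.9)². Setting 120·3.9/(t+3.9)² = 120t/[(t+3.9)(22.7+t)] gives 3.9(22.7+t) = t(t+3.9), so t² = 3.9×22.7 = 88.53.
t* = √88.53 = 9.409 min.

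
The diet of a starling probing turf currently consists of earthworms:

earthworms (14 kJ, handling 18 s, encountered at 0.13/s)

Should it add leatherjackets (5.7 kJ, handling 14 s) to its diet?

Current rate: (0.13×14)/(1 + 0.13×18) = 0.5449 kJ/s.
leatherjackets: E/h = 5.7/14 = 0.4071 kJ/s.
Since 0.4071 < R, time spent handling leatherjackets is better spent searching.

No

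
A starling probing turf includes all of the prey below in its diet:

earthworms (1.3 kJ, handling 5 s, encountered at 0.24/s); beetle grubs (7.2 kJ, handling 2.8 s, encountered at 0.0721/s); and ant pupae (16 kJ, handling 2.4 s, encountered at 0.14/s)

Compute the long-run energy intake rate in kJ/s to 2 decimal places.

1.12 kJ/s

R = (0.24×1.3 + 0.0721×7.2 + 0.14×16) / (1 + 0.24×5 + 0.0721×2.8 + 0.14×2.4) = 3.071/2.738 = 1.122 kJ/s.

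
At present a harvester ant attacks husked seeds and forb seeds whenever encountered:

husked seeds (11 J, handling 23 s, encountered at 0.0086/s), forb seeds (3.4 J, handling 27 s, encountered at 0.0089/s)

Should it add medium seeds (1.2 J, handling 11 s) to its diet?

Yes

Intake rate on the current diet: R = (0.0086×11 + 0.0089×3.4) / (1 + 0.0086×23 + 0.0089×27) = 0.1249/1.438 = 0.08682 J/s.
medium seeds: E/h = 1.2/11 = 0.1091 J/s.
Since 0.1091 > R, including medium seeds increases the long-run rate.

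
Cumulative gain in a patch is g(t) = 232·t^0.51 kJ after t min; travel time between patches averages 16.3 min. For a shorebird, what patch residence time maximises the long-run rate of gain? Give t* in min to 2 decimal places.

By the marginal value theorem, leave when the instantaneous gain rate g'(t) equals the habitat-wide average g(t)/(T + t).
g'(t) = 0.51·232·t^-0.49. Setting 0.51·232·t^-0.49 = 232·t^0.51/(16.3+t) gives 0.51(16.3+t) = t, so 0.49·t = 0.51×16.3.
t* = 0.51×16.3/0.49 = 16.97 min.

16.97 min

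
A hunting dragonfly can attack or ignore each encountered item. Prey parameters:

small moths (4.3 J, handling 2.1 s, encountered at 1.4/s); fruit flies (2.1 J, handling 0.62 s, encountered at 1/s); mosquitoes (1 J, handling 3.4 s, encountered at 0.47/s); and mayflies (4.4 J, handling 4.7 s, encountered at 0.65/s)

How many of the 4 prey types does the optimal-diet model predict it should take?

2

Profitabilities (E/h, J/s): fruit flies 3.39, small moths 2.05, mayflies 0.936, mosquitoes 0.294. Add prey in this order while the next type's profitability exceeds the intake rate on those already taken.
Rate on top 1: 1.296. small moths: 2.05 > 1.296 → include.
Rate on top 2: 1.781. mayflies: 0.936 < 1.781 → exclude; stop.
Optimal diet: fruit flies, small moths — 2 of 4 types.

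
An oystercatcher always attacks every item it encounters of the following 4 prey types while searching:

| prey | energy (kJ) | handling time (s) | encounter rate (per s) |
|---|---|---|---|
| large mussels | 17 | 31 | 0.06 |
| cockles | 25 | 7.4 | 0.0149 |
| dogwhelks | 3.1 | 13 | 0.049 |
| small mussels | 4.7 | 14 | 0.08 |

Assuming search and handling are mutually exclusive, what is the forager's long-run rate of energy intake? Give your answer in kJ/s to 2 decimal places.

0.41 kJ/s

R = Σλ_iE_i / (1 + Σλ_ih_i)
Numerator: 0.06×17 + 0.0149×25 + 0.049×3.1 + 0.08×4.7 = 1.92
Denominator: 1 + 0.06×31 + 0.0149×7.4 + 0.049×13 + 0.08×14 = 4.727
R = 1.92/4.727 = 0.4062 kJ/s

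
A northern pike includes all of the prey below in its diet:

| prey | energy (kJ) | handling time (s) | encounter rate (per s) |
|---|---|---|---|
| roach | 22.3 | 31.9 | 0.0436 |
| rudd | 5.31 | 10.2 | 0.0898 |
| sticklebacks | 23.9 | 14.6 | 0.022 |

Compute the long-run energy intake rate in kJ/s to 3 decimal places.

0.544 kJ/s

R = Σλ_iE_i / (1 + Σλ_ih_i)
Numerator: 0.0436×22.3 + 0.0898×5.31 + 0.022×23.9 = 1.975
Denominator: 1 + 0.0436×31.9 + 0.0898×10.2 + 0.022×14.6 = 3.628
R = 1.975/3.628 = 0.5444 kJ/s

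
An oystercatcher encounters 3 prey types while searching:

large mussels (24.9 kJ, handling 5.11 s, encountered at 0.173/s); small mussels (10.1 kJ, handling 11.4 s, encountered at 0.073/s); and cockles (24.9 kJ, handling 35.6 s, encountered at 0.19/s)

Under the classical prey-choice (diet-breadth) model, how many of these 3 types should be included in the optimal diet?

Profitabilities (E/h, kJ/s): large mussels 4.87, small mussels 0.886, cockles 0.699. Add prey in this order while the next type's profitability exceeds the intake rate on those already taken.
Rate on top 1: 2.286. small mussels: 0.886 < 2.286 → exclude; stop.
Optimal diet: large mussels — 1 of 3 types.

1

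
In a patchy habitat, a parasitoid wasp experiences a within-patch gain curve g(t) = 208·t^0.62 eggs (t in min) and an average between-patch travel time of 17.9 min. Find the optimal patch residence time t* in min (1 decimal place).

29.2 min

By the marginal value theorem, leave when the instantaneous gain rate g'(t) equals the habitat-wide average g(t)/(T + t).
g'(t) = 0.62·208·t^-0.38. Setting 0.62·208·t^-0.38 = 208·t^0.62/(17.9+t) gives 0.62(17.9+t) = t, so 0.38·t = 0.62×17.9.
t* = 0.62×17.9/0.38 = 29.21 min.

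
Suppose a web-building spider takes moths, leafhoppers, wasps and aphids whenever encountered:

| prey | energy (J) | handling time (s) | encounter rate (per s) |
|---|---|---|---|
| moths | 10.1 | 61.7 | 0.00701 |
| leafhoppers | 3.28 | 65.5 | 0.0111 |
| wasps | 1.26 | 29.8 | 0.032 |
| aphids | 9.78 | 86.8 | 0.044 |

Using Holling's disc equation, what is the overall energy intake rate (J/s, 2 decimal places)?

0.08 J/s

R = (0.00701×10.1 + 0.0111×3.28 + 0.032×1.26 + 0.044×9.78) / (1 + 0.00701×61.7 + 0.0111×65.5 + 0.032×29.8 + 0.044×86.8) = 0.5778/6.932 = 0.08336 J/s.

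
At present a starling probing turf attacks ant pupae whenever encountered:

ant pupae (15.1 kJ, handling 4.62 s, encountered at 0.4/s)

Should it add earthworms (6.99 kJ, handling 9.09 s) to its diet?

No

Current rate: (0.4×15.1)/(1 + 0.4×4.62) = 2.121 kJ/s.
Profitability of earthworms: 6.99/9.09 = 0.769 kJ/s.
Since 0.769 < R, time spent handling earthworms is better spent searching.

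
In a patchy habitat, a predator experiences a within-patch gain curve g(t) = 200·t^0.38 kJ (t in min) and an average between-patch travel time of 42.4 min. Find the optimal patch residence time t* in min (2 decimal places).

By the marginal value theorem, leave when the instantaneous gain rate g'(t) equals the habitat-wide average g(t)/(T + t).
g'(t) = 0.38·200·t^-0.62. Setting 0.38·200·t^-0.62 = 200·t^0.38/(42.4+t) gives 0.38(42.4+t) = t, so 0.62·t = 0.38×42.4.
t* = 0.38×42.4/0.62 = 25.99 min.

25.99 min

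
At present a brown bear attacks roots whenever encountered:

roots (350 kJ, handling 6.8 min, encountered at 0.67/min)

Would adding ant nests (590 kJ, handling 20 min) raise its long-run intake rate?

No

On roots alone, R = ΣλE/(1+Σλh) = 234.5/5.556 = 42.21 kJ/min.
ant nests: E/h = 590/20 = 29.5 kJ/min.
29.5 < 42.21, so adding ant nests would lower the average — exclude it.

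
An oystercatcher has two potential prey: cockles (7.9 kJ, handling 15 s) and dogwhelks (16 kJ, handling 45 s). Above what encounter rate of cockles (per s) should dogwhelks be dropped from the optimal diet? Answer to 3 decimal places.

At the threshold, the rate on cockles alone equals the profitability of dogwhelks: λ·7.9/(1 + λ·15) = 16/45 = 0.3556.
Rearranging, λ(7.9 − 0.3556×15) = 0.3556, so λ = 0.3556/2.567 = 0.1385 per s.

0.139 per s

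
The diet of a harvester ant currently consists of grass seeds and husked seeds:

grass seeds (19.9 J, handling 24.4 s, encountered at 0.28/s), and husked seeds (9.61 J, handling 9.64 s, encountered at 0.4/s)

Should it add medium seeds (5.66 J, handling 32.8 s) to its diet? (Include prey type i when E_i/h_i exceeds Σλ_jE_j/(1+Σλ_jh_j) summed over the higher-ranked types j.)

On grass seeds and husked seeds alone, R = ΣλE/(1+Σλh) = 9.416/11.69 = 0.8056 J/s.
medium seeds: E/h = 5.66/32.8 = 0.1726 J/s.
Since 0.1726 < R, time spent handling medium seeds is better spent searching.

No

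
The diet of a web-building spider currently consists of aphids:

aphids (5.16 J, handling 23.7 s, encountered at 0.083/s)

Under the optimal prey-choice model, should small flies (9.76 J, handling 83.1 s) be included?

Intake rate on the current diet: R = (0.083×5.16) / (1 + 0.083×23.7) = 0.4283/2.967 = 0.1443 J/s.
small flies: E/h = 9.76/83.1 = 0.1174 J/s.
Since 0.1174 < R, time spent handling small flies is better spent searching.

No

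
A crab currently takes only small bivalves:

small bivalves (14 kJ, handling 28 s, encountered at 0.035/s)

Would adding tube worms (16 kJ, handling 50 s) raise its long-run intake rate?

Yes

Current rate: (0.035×14)/(1 + 0.035×28) = 0.2475 kJ/s.
Profitability of tube worms: 16/50 = 0.32 kJ/s.
Since 0.32 > R, including tube worms increases the long-run rate.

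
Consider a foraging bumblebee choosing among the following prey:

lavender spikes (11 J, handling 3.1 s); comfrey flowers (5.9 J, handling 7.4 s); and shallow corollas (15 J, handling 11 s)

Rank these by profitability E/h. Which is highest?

lavender spikes

In descending order of E/h:
lavender spikes: 11/3.1 = 3.55 J/s
shallow corollas: 15/11 = 1.36 J/s
comfrey flowers: 5.9/7.4 = 0.797 J/s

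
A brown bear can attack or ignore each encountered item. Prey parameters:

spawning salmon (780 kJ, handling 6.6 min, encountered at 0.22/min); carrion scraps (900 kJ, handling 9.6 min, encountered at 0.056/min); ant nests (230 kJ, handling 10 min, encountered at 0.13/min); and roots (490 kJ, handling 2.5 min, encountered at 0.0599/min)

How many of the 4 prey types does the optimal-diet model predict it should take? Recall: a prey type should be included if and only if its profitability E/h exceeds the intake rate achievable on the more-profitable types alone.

3

Rank by E/h (kJ/min): roots 196, spawning salmon 118, carrion scraps 93.8, ant nests 23. Include each in turn until the next type's E/h falls below the running intake rate.
Rate on top 1: 25.53. spawning salmon: 118 > 25.53 → include.
Rate on top 2: 77.24. carrion scraps: 93.8 > 77.24 → include.
Rate on top 3: 80.06. ant nests: 23 < 80.06 → exclude; stop.
Optimal diet: roots, spawning salmon, carrion scraps — 3 of 4 types.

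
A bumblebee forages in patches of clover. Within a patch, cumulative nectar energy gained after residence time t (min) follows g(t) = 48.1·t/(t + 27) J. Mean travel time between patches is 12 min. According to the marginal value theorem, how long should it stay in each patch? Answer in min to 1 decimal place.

18.0 min

Optimal t* satisfies g'(t*) = g(t*)/(T + t*).
g'(t) = 48.1·27/(t + 27)². Setting 48.1·27/(t+27)² = 48.1t/[(t+27)(12+t)] gives 27(12+t) = t(t+27), so t² = 27×12 = 324.
t* = √324 = 18 min.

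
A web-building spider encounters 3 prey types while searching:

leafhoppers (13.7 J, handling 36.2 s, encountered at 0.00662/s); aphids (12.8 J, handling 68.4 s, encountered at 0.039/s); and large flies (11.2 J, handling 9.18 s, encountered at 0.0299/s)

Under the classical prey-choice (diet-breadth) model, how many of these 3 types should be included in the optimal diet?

2

Rank by E/h (J/s): large flies 1.22, leafhoppers 0.378, aphids 0.187. Include each in turn until the next type's E/h falls below the running intake rate.
Rate on top 1: 0.2628. leafhoppers: 0.378 > 0.2628 → include.
Rate on top 2: 0.2811. aphids: 0.187 < 0.2811 → exclude; stop.
Optimal diet: large flies, leafhoppers — 2 of 3 types.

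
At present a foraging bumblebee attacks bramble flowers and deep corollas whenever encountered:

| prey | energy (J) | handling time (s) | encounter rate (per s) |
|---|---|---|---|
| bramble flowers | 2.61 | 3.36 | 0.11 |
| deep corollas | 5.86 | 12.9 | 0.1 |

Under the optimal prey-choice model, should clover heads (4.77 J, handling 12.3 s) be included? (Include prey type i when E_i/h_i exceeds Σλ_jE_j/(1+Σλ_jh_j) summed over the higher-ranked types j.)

Current rate: (0.11×2.61 + 0.1×5.86)/(1 + 0.11×3.36 + 0.1×12.9) = 0.3283 J/s.
Profitability of clover heads: 4.77/12.3 = 0.3878 J/s.
0.3878 > 0.3283, so adding clover heads raises the average — include it.

Yes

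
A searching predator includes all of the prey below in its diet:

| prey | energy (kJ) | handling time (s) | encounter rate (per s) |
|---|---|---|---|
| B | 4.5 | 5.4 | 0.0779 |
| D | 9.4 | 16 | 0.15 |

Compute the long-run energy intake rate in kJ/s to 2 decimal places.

R = (0.0779×4.5 + 0.15×9.4) / (1 + 0.0779×5.4 + 0.15×16) = 1.761/3.821 = 0.4608 kJ/s.

0.46 kJ/s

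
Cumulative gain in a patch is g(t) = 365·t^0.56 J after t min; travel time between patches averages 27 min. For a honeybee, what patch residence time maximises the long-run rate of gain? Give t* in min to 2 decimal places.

Maximise g(t)/(T+t): set derivative to zero → g'(t)(T+t) = g(t).
g'(t) = 0.56·365·t^-0.44. Setting 0.56·365·t^-0.44 = 365·t^0.56/(27+t) gives 0.56(27+t) = t, so 0.44·t = 0.56×27.
t* = 0.56×27/0.44 = 34.36 min.

34.36 min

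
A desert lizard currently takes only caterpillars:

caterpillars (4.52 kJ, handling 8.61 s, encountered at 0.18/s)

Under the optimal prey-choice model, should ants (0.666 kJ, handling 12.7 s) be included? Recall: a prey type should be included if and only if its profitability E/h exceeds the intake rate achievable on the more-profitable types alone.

No

Intake rate on the current diet: R = (0.18×4.52) / (1 + 0.18×8.61) = 0.8136/2.55 = 0.3191 kJ/s.
ants: E/h = 0.666/12.7 = 0.05244 kJ/s.
0.05244 < 0.3191, so adding ants would lower the average — exclude it.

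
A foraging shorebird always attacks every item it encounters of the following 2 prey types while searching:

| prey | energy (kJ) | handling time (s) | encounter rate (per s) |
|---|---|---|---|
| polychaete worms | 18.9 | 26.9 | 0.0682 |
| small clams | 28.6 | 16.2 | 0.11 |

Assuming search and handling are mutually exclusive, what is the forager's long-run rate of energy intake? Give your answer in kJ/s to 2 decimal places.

Energy encountered per unit search time: 0.0682×18.9 + 0.11×28.6 = 4.435 kJ/s.
Handling time per unit search time: 0.0682×26.9 + 0.11×16.2 = 3.617.
Rate = 4.435/(1 + 3.617) = 0.9607 kJ/s.

0.96 kJ/s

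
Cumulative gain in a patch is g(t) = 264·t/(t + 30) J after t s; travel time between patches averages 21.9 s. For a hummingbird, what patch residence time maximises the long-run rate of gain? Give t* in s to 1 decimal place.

Optimal t* satisfies g'(t*) = g(t*)/(T + t*).
g'(t) = 264·30/(t + 30)². Setting 264·30/(t+30)² = 264t/[(t+30)(21.9+t)] gives 30(21.9+t) = t(t+30), so t² = 30×21.9 = 657.
t* = √657 = 25.63 s.

25.6 s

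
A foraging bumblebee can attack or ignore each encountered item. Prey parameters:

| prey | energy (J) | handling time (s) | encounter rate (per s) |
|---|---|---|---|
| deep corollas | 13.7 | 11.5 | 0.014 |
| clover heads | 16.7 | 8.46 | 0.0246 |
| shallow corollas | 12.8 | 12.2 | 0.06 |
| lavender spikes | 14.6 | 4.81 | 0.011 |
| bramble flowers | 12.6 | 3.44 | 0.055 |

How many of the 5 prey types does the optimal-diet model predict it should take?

Profitabilities (E/h, J/s): bramble flowers 3.66, lavender spikes 3.04, clover heads 1.97, deep corollas 1.19, shallow corollas 1.05. Add prey in this order while the next type's profitability exceeds the intake rate on those already taken.
Rate on top 1: 0.5827. lavender spikes: 3.04 > 0.5827 → include.
Rate on top 2: 0.6872. clover heads: 1.97 > 0.6872 → include.
Rate on top 3: 0.8719. deep corollas: 1.19 > 0.8719 → include.
Rate on top 4: 0.9038. shallow corollas: 1.05 > 0.9038 → include.
Optimal diet: bramble flowers, lavender spikes, clover heads, deep corollas, shallow corollas — 5 of 5 types.

5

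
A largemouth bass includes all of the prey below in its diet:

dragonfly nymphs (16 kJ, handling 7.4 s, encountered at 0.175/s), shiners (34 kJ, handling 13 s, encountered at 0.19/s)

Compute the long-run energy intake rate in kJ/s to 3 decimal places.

1.943 kJ/s

R = Σλ_iE_i / (1 + Σλ_ih_i)
Numerator: 0.175×16 + 0.19×34 = 9.26
Denominator: 1 + 0.175×7.4 + 0.19×13 = 4.765
R = 9.26/4.765 = 1.943 kJ/s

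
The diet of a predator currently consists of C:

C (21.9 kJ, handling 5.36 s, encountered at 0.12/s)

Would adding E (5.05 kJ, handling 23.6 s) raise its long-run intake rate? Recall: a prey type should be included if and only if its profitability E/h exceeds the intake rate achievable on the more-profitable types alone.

On C alone, R = ΣλE/(1+Σλh) = 2.628/1.643 = 1.599 kJ/s.
Profitability of E: 5.05/23.6 = 0.214 kJ/s.
Since 0.214 < R, time spent handling E is better spent searching.

No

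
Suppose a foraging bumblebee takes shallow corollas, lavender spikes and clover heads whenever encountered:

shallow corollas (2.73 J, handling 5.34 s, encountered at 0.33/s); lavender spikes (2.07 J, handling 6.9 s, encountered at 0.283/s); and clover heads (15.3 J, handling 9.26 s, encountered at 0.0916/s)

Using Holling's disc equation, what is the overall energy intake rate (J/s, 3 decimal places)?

0.519 J/s

R = (0.33×2.73 + 0.283×2.07 + 0.0916×15.3) / (1 + 0.33×5.34 + 0.283×6.9 + 0.0916×9.26) = 2.888/5.563 = 0.5192 J/s.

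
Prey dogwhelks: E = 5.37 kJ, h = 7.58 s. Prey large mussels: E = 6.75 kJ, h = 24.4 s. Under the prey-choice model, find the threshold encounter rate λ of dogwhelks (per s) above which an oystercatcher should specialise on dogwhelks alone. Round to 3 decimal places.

The zero-one rule: include large mussels iff E₂/h₂ > λE₁/(1+λh₁). Equality gives the switch point.
λE₁h₂ = E₂ + λE₂h₁ ⇒ λ = E₂/(E₁h₂ − E₂h₁) = 6.75/(131 − 51.16) = 0.08452 per s.

0.085 per s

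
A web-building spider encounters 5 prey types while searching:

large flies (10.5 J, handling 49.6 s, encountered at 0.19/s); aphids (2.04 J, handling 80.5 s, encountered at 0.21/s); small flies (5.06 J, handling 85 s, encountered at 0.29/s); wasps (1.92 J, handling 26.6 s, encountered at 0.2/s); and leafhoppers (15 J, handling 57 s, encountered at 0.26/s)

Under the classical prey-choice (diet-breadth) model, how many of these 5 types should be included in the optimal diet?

1

Rank by E/h (J/s): leafhoppers 0.263, large flies 0.212, wasps 0.0722, small flies 0.0595, aphids 0.0253. Include each in turn until the next type's E/h falls below the running intake rate.
Rate on top 1: 0.2465. large flies: 0.212 < 0.2465 → exclude; stop.
Optimal diet: leafhoppers — 1 of 5 types.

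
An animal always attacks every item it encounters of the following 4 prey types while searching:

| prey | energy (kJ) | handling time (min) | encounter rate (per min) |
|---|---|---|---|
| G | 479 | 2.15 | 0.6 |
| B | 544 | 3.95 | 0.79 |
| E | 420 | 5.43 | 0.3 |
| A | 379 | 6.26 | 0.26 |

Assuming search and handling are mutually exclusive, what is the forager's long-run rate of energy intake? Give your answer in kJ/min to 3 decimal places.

108.652 kJ/min

R = (0.6×479 + 0.79×544 + 0.3×420 + 0.26×379) / (1 + 0.6×2.15 + 0.79×3.95 + 0.3×5.43 + 0.26×6.26) = 941.7/8.667 = 108.7 kJ/min.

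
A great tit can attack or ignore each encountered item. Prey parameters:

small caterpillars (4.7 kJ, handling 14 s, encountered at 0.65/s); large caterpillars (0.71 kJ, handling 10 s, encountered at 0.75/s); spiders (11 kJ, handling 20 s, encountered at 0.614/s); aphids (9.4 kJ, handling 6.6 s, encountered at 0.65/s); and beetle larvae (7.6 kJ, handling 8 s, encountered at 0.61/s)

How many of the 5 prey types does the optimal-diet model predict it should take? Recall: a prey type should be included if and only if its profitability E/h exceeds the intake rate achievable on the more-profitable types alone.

1

E/h in descending order: aphids 1.42, beetle larvae 0.95, spiders 0.55, small caterpillars 0.336, large caterpillars 0.071 kJ/s. The optimal diet is the largest prefix of this list for which every included type satisfies E_i/h_i > R on the types above it.
Rate on top 1: 1.155. beetle larvae: 0.95 < 1.155 → exclude; stop.
Optimal diet: aphids — 1 of 5 types.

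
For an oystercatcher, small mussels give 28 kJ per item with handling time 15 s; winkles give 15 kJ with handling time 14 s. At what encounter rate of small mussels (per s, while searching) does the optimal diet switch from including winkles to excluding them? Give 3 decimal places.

0.090 per s

The zero-one rule: include winkles iff E₂/h₂ > λE₁/(1+λh₁). Equality gives the switch point.
λE₁h₂ = E₂ + λE₂h₁ ⇒ λ = E₂/(E₁h₂ − E₂h₁) = 15/(392 − 225) = 0.08982 per s.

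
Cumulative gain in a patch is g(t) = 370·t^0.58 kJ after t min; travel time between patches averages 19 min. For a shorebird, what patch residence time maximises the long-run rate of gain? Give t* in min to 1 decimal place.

26.2 min

Optimal t* satisfies g'(t*) = g(t*)/(T + t*).
g'(t) = 0.58·370·t^-0.42. Setting 0.58·370·t^-0.42 = 370·t^0.58/(19+t) gives 0.58(19+t) = t, so 0.42·t = 0.58×19.
t* = 0.58×19/0.42 = 26.24 min.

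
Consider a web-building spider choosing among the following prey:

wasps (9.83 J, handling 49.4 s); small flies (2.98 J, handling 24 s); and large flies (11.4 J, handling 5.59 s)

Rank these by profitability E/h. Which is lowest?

In descending order of E/h:
large flies: 11.4/5.59 = 2.04 J/s
wasps: 9.83/49.4 = 0.199 J/s
small flies: 2.98/24 = 0.124 J/s

small flies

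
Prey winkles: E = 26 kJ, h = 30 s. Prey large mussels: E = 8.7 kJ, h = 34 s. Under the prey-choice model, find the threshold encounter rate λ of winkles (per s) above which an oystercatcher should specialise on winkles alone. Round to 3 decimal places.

At the threshold, the rate on winkles alone equals the profitability of large mussels: λ·26/(1 + λ·30) = 8.7/34 = 0.2559.
Rearranging, λ(26 − 0.2559×30) = 0.2559, so λ = 0.2559/18.32 = 0.01396 per s.

0.014 per s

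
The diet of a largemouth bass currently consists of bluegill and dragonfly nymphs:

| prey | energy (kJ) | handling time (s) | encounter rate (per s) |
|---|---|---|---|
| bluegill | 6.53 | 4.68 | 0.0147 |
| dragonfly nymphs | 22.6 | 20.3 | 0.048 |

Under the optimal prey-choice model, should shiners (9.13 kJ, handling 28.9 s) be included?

Current rate: (0.0147×6.53 + 0.048×22.6)/(1 + 0.0147×4.68 + 0.048×20.3) = 0.5779 kJ/s.
shiners: E/h = 9.13/28.9 = 0.3159 kJ/s.
0.3159 < 0.5779, so adding shiners would lower the average — exclude it.

No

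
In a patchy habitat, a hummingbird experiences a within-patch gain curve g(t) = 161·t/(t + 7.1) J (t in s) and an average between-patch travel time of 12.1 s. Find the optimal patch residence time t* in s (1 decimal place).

9.3 s

Optimal t* satisfies g'(t*) = g(t*)/(T + t*).
g'(t) = 161·7.1/(t + 7.1)². Setting 161·7.1/(t+7.1)² = 161t/[(t+7.1)(12.1+t)] gives 7.1(12.1+t) = t(t+7.1), so t² = 7.1×12.1 = 85.91.
t* = √85.91 = 9.269 s.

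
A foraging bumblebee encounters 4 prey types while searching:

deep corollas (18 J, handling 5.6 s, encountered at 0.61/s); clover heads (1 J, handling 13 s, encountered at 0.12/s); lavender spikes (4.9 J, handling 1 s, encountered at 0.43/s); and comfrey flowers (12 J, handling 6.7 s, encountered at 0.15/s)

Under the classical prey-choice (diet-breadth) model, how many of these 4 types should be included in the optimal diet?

2

Profitabilities (E/h, J/s): lavender spikes 4.9, deep corollas 3.21, comfrey flowers 1.79, clover heads 0.0769. Add prey in this order while the next type's profitability exceeds the intake rate on those already taken.
Rate on top 1: 1.473. deep corollas: 3.21 > 1.473 → include.
Rate on top 2: 2.701. comfrey flowers: 1.79 < 2.701 → exclude; stop.
Optimal diet: lavender spikes, deep corollas — 2 of 4 types.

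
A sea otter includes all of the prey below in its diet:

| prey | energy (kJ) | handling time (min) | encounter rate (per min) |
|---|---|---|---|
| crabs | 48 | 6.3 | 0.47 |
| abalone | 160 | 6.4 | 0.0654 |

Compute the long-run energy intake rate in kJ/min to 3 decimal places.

Energy encountered per unit search time: 0.47×48 + 0.0654×160 = 33.02 kJ/min.
Handling time per unit search time: 0.47×6.3 + 0.0654×6.4 = 3.38.
Rate = 33.02/(1 + 3.38) = 7.54 kJ/min.

7.540 kJ/min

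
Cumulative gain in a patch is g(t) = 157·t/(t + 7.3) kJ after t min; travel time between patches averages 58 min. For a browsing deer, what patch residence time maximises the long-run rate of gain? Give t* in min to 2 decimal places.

20.58 min

Maximise g(t)/(T+t): set derivative to zero → g'(t)(T+t) = g(t).
g'(t) = 157·7.3/(t + 7.3)². Setting 157·7.3/(t+7.3)² = 157t/[(t+7.3)(58+t)] gives 7.3(58+t) = t(t+7.3), so t² = 7.3×58 = 423.4.
t* = √423.4 = 20.58 min.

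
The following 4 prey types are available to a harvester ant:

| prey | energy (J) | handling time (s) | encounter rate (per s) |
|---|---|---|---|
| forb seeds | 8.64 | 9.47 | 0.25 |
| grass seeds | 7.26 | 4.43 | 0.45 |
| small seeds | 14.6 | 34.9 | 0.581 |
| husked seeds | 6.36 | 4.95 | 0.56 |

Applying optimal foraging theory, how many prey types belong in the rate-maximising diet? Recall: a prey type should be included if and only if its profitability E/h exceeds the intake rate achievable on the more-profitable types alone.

Rank by E/h (J/s): grass seeds 1.64, husked seeds 1.28, forb seeds 0.912, small seeds 0.418. Include each in turn until the next type's E/h falls below the running intake rate.
Rate on top 1: 1.091. husked seeds: 1.28 > 1.091 → include.
Rate on top 2: 1.184. forb seeds: 0.912 < 1.184 → exclude; stop.
Optimal diet: grass seeds, husked seeds — 2 of 4 types.

2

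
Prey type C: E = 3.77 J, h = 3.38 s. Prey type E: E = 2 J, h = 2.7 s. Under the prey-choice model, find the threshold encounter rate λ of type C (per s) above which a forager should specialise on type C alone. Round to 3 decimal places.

The zero-one rule: include type E iff E₂/h₂ > λE₁/(1+λh₁). Equality gives the switch point.
λE₁h₂ = E₂ + λE₂h₁ ⇒ λ = E₂/(E₁h₂ − E₂h₁) = 2/(10.18 − 6.76) = 0.585 per s.

0.585 per s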